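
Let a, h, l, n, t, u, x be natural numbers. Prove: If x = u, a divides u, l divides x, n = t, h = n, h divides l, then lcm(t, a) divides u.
h = n and n = t, hence h = t. h divides l, so t divides l. From x = u and l divides x, l divides u. Since t divides l, t divides u. a divides u, so lcm(t, a) divides u.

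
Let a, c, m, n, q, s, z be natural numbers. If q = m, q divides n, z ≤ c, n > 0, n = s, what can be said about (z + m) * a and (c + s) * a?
(z + m) * a ≤ (c + s) * a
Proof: q divides n and n > 0, hence q ≤ n. Since q = m, m ≤ n. n = s, so m ≤ s. z ≤ c, so z + m ≤ c + s. By multiplying by a non-negative, (z + m) * a ≤ (c + s) * a.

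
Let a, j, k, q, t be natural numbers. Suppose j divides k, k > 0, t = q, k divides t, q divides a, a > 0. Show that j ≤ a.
From j divides k and k > 0, j ≤ k. Since t = q and k divides t, k divides q. q divides a, so k divides a. Since a > 0, k ≤ a. j ≤ k, so j ≤ a.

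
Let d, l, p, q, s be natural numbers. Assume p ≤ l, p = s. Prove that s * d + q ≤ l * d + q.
p = s and p ≤ l, therefore s ≤ l. By multiplying by a non-negative, s * d ≤ l * d. Then s * d + q ≤ l * d + q.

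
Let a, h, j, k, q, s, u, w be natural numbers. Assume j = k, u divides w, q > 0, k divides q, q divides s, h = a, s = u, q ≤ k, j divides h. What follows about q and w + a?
q divides w + a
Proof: Since s = u and q divides s, q divides u. Since u divides w, q divides w. k divides q and q > 0, so k ≤ q. Since q ≤ k, k = q. Since j = k, j = q. h = a and j divides h, so j divides a. Since j = q, q divides a. q divides w, so q divides w + a.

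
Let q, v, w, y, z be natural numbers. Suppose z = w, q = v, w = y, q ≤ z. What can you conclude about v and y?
v ≤ y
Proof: q = v and q ≤ z, thus v ≤ z. Since z = w, v ≤ w. Since w = y, v ≤ y.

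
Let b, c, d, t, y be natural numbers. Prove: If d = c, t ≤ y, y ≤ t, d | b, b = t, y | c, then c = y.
t ≤ y and y ≤ t, hence t = y. b = t and d | b, thus d | t. Since d = c, c | t. Since t = y, c | y. y | c, so y = c. Then c = y.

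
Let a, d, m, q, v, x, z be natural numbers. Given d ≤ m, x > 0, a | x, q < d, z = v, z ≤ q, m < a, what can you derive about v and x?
v < x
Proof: Since z ≤ q and q < d, z < d. From d ≤ m and m < a, d < a. Since a | x and x > 0, a ≤ x. d < a, so d < x. Since z < d, z < x. Because z = v, v < x.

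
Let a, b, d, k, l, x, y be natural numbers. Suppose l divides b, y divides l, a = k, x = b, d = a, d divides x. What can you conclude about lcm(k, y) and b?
lcm(k, y) divides b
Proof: d = a and a = k, hence d = k. x = b and d divides x, so d divides b. Since d = k, k divides b. Because y divides l and l divides b, y divides b. Since k divides b, lcm(k, y) divides b.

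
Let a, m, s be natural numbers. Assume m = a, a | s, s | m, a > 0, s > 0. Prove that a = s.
a | s and s > 0, hence a ≤ s. m = a and s | m, hence s | a. Since a > 0, s ≤ a. Since a ≤ s, a = s.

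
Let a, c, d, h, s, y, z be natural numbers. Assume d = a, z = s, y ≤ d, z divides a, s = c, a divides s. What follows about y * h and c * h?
y * h ≤ c * h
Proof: From z = s and z divides a, s divides a. a divides s, so a = s. d = a, so d = s. y ≤ d, so y ≤ s. Since s = c, y ≤ c. By multiplying by a non-negative, y * h ≤ c * h.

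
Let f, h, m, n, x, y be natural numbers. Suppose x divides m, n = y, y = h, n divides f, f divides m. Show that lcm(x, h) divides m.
n = y and y = h, so n = h. n divides f and f divides m, so n divides m. From n = h, h divides m. x divides m, so lcm(x, h) divides m.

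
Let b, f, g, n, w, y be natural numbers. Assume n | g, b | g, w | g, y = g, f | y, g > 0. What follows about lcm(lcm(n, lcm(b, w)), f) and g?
lcm(lcm(n, lcm(b, w)), f) ≤ g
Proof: Since b | g and w | g, lcm(b, w) | g. Since n | g, lcm(n, lcm(b, w)) | g. y = g and f | y, hence f | g. Since lcm(n, lcm(b, w)) | g, lcm(lcm(n, lcm(b, w)), f) | g. g > 0, so lcm(lcm(n, lcm(b, w)), f) ≤ g.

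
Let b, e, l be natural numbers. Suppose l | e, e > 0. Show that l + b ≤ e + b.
Because l | e and e > 0, l ≤ e. Then l + b ≤ e + b.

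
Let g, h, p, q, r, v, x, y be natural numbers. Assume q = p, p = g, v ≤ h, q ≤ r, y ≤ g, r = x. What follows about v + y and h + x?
v + y ≤ h + x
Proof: q = p and p = g, hence q = g. r = x and q ≤ r, therefore q ≤ x. Since q = g, g ≤ x. Since y ≤ g, y ≤ x. Since v ≤ h, v + y ≤ h + x.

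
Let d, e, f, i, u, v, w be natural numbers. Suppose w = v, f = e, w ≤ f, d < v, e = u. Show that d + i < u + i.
f = e and e = u, therefore f = u. From w = v and w ≤ f, v ≤ f. Since f = u, v ≤ u. d < v, so d < u. Then d + i < u + i.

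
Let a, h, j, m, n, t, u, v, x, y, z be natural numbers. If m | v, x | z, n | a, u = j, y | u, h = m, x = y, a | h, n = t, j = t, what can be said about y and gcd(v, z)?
y | gcd(v, z)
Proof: u = j and j = t, so u = t. Since y | u, y | t. From n = t and n | a, t | a. From a | h, t | h. Because h = m, t | m. Since y | t, y | m. m | v, so y | v. Because x = y and x | z, y | z. Since y | v, y | gcd(v, z).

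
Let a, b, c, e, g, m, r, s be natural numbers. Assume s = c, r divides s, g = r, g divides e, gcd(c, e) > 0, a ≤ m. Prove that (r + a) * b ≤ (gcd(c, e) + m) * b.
Because s = c and r divides s, r divides c. g = r and g divides e, hence r divides e. Since r divides c, r divides gcd(c, e). Since gcd(c, e) > 0, r ≤ gcd(c, e). Since a ≤ m, r + a ≤ gcd(c, e) + m. By multiplying by a non-negative, (r + a) * b ≤ (gcd(c, e) + m) * b.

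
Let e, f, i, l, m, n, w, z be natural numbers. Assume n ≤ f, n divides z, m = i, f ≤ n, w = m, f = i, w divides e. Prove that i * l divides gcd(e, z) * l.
w = m and w divides e, thus m divides e. Since m = i, i divides e. n ≤ f and f ≤ n, thus n = f. f = i, so n = i. n divides z, so i divides z. From i divides e, i divides gcd(e, z). Then i * l divides gcd(e, z) * l.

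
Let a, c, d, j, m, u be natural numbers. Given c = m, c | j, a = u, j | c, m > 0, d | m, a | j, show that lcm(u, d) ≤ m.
Since j | c and c | j, j = c. Since c = m, j = m. From a = u and a | j, u | j. j = m, so u | m. Since d | m, lcm(u, d) | m. Because m > 0, lcm(u, d) ≤ m.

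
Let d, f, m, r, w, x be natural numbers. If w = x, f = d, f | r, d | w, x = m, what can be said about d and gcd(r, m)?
d | gcd(r, m)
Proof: f = d and f | r, hence d | r. Since w = x and x = m, w = m. Since d | w, d | m. d | r, so d | gcd(r, m).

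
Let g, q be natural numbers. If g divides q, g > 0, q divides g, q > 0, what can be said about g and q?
g = q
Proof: Since g divides q and q > 0, g ≤ q. Because q divides g and g > 0, q ≤ g. Since g ≤ q, g = q.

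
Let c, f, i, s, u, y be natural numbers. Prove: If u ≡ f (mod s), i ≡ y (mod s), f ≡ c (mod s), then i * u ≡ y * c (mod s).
u ≡ f (mod s) and f ≡ c (mod s), therefore u ≡ c (mod s). Since i ≡ y (mod s), by multiplying congruences, i * u ≡ y * c (mod s).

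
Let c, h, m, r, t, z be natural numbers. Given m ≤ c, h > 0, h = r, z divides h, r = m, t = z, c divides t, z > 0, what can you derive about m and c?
m = c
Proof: t = z and c divides t, hence c divides z. Since z > 0, c ≤ z. From h = r and r = m, h = m. z divides h and h > 0, thus z ≤ h. h = m, so z ≤ m. Since c ≤ z, c ≤ m. Because m ≤ c, m = c.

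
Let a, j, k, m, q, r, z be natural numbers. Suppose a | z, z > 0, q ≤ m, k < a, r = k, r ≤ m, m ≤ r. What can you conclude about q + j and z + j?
q + j < z + j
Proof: Because m ≤ r and r ≤ m, m = r. r = k, so m = k. q ≤ m, so q ≤ k. From a | z and z > 0, a ≤ z. k < a, so k < z. Since q ≤ k, q < z. Then q + j < z + j.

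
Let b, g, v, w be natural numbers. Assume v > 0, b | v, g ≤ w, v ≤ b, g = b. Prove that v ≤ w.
b | v and v > 0, hence b ≤ v. v ≤ b, so b = v. From g = b, g = v. Since g ≤ w, v ≤ w.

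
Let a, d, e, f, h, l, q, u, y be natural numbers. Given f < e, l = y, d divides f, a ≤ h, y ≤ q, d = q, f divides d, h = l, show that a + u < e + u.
Since h = l and l = y, h = y. a ≤ h, so a ≤ y. y ≤ q, so a ≤ q. f divides d and d divides f, thus f = d. Since d = q, f = q. Since f < e, q < e. a ≤ q, so a < e. Then a + u < e + u.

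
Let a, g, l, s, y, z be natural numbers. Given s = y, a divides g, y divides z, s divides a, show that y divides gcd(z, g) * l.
Because s = y and s divides a, y divides a. Since a divides g, y divides g. y divides z, so y divides gcd(z, g). Then y divides gcd(z, g) * l.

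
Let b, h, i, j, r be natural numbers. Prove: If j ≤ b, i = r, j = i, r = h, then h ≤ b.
j = i and i = r, hence j = r. r = h, so j = h. j ≤ b, so h ≤ b.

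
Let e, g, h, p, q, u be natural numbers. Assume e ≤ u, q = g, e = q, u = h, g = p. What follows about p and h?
p ≤ h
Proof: From e = q and q = g, e = g. Because g = p, e = p. From u = h and e ≤ u, e ≤ h. From e = p, p ≤ h.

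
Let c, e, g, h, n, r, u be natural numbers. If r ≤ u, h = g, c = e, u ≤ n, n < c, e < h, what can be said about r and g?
r < g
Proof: u ≤ n and n < c, therefore u < c. c = e, so u < e. Since e < h, u < h. h = g, so u < g. r ≤ u, so r < g.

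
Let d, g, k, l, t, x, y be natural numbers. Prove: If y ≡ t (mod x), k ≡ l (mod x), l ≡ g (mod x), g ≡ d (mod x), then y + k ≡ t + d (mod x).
k ≡ l (mod x) and l ≡ g (mod x), hence k ≡ g (mod x). Since g ≡ d (mod x), k ≡ d (mod x). From y ≡ t (mod x), by adding congruences, y + k ≡ t + d (mod x).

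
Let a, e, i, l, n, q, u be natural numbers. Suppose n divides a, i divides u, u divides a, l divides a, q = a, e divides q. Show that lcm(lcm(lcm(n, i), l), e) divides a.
Because i divides u and u divides a, i divides a. Since n divides a, lcm(n, i) divides a. l divides a, so lcm(lcm(n, i), l) divides a. q = a and e divides q, hence e divides a. lcm(lcm(n, i), l) divides a, so lcm(lcm(lcm(n, i), l), e) divides a.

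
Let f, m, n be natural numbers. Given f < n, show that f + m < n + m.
f < n. By adding to both sides, f + m < n + m.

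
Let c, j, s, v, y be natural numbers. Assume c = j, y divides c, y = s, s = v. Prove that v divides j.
Since y = s and s = v, y = v. c = j and y divides c, thus y divides j. y = v, so v divides j.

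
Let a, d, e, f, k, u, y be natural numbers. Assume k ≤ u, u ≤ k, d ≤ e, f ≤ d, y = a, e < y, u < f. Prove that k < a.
u ≤ k and k ≤ u, so u = k. Because u < f and f ≤ d, u < d. Since u = k, k < d. Since d ≤ e and e < y, d < y. y = a, so d < a. k < d, so k < a.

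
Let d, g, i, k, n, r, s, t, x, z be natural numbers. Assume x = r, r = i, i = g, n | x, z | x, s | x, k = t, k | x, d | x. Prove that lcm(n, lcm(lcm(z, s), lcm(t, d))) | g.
Since x = r and r = i, x = i. i = g, so x = g. Since z | x and s | x, lcm(z, s) | x. From k = t and k | x, t | x. d | x, so lcm(t, d) | x. Since lcm(z, s) | x, lcm(lcm(z, s), lcm(t, d)) | x. n | x, so lcm(n, lcm(lcm(z, s), lcm(t, d))) | x. Since x = g, lcm(n, lcm(lcm(z, s), lcm(t, d))) | g.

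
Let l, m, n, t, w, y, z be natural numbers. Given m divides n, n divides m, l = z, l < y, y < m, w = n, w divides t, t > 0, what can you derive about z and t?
z < t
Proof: m divides n and n divides m, therefore m = n. l < y and y < m, thus l < m. l = z, so z < m. m = n, so z < n. w divides t and t > 0, thus w ≤ t. Since w = n, n ≤ t. z < n, so z < t.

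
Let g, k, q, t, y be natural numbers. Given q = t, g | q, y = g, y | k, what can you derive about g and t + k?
g | t + k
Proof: Because q = t and g | q, g | t. y = g and y | k, so g | k. g | t, so g | t + k.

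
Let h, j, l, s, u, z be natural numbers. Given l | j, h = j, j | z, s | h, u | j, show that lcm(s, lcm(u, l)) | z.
h = j and s | h, hence s | j. u | j and l | j, therefore lcm(u, l) | j. s | j, so lcm(s, lcm(u, l)) | j. Since j | z, lcm(s, lcm(u, l)) | z.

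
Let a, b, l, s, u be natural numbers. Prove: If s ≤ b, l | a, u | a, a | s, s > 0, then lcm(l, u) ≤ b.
Because l | a and u | a, lcm(l, u) | a. Since a | s, lcm(l, u) | s. Since s > 0, lcm(l, u) ≤ s. Since s ≤ b, lcm(l, u) ≤ b.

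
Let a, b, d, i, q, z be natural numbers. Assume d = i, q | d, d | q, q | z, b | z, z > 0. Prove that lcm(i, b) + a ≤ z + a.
q | d and d | q, therefore q = d. q | z, so d | z. Since d = i, i | z. b | z, so lcm(i, b) | z. From z > 0, lcm(i, b) ≤ z. Then lcm(i, b) + a ≤ z + a.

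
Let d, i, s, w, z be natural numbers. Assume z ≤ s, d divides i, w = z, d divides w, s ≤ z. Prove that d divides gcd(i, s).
z ≤ s and s ≤ z, therefore z = s. From w = z and d divides w, d divides z. From z = s, d divides s. Since d divides i, d divides gcd(i, s).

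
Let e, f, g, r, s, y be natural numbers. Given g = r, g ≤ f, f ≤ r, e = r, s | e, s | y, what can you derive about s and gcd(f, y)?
s | gcd(f, y)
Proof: From g = r and g ≤ f, r ≤ f. Since f ≤ r, r = f. e = r and s | e, hence s | r. r = f, so s | f. s | y, so s | gcd(f, y).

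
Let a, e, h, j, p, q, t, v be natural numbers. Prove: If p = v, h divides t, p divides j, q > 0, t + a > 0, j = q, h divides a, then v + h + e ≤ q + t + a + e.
j = q and p divides j, so p divides q. Because q > 0, p ≤ q. p = v, so v ≤ q. h divides t and h divides a, so h divides t + a. t + a > 0, so h ≤ t + a. Then h + e ≤ t + a + e. Since v ≤ q, v + h + e ≤ q + t + a + e.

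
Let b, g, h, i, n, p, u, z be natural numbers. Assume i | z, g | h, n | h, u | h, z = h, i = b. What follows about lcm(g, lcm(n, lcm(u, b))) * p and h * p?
lcm(g, lcm(n, lcm(u, b))) * p | h * p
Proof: z = h and i | z, hence i | h. i = b, so b | h. u | h, so lcm(u, b) | h. Since n | h, lcm(n, lcm(u, b)) | h. g | h, so lcm(g, lcm(n, lcm(u, b))) | h. Then lcm(g, lcm(n, lcm(u, b))) * p | h * p.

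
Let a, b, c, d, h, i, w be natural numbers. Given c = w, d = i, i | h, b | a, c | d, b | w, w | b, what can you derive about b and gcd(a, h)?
b | gcd(a, h)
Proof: w | b and b | w, therefore w = b. Since c = w, c = b. Because d = i and c | d, c | i. Since c = b, b | i. Since i | h, b | h. Since b | a, b | gcd(a, h).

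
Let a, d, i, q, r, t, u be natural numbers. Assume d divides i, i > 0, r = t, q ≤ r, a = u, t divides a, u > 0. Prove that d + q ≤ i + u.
d divides i and i > 0, therefore d ≤ i. r = t and q ≤ r, therefore q ≤ t. a = u and t divides a, hence t divides u. Since u > 0, t ≤ u. Since q ≤ t, q ≤ u. d ≤ i, so d + q ≤ i + u.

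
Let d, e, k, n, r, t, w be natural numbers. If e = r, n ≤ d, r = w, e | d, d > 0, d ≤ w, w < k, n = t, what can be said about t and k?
t < k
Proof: From n = t and n ≤ d, t ≤ d. From e = r and r = w, e = w. Because e | d, w | d. Since d > 0, w ≤ d. Since d ≤ w, w = d. Since w < k, d < k. Since t ≤ d, t < k.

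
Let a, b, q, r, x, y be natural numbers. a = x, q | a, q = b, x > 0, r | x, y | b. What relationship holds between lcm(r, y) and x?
lcm(r, y) ≤ x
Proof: Since a = x and q | a, q | x. q = b, so b | x. Since y | b, y | x. r | x, so lcm(r, y) | x. Since x > 0, lcm(r, y) ≤ x.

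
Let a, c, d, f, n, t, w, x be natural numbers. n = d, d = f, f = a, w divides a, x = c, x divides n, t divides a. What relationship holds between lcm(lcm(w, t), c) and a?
lcm(lcm(w, t), c) divides a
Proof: From w divides a and t divides a, lcm(w, t) divides a. d = f and f = a, so d = a. Since n = d and x divides n, x divides d. x = c, so c divides d. d = a, so c divides a. lcm(w, t) divides a, so lcm(lcm(w, t), c) divides a.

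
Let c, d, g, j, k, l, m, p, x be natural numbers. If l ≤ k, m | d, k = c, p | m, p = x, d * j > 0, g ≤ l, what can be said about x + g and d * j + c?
x + g ≤ d * j + c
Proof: Since p = x and p | m, x | m. From m | d, x | d. Then x | d * j. d * j > 0, so x ≤ d * j. Since k = c and l ≤ k, l ≤ c. g ≤ l, so g ≤ c. x ≤ d * j, so x + g ≤ d * j + c.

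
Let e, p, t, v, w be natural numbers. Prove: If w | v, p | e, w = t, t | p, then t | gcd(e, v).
t | p and p | e, therefore t | e. w = t and w | v, therefore t | v. Since t | e, t | gcd(e, v).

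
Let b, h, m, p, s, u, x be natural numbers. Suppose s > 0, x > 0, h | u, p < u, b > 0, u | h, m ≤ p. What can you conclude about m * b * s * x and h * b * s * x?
m * b * s * x < h * b * s * x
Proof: From u | h and h | u, u = h. m ≤ p and p < u, therefore m < u. Since u = h, m < h. Since b > 0, m * b < h * b. s > 0, so m * b * s < h * b * s. From x > 0, m * b * s * x < h * b * s * x.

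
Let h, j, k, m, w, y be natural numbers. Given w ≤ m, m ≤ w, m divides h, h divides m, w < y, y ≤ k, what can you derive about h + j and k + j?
h + j < k + j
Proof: Because w ≤ m and m ≤ w, w = m. m divides h and h divides m, therefore m = h. Since w = m, w = h. w < y, so h < y. y ≤ k, so h < k. Then h + j < k + j.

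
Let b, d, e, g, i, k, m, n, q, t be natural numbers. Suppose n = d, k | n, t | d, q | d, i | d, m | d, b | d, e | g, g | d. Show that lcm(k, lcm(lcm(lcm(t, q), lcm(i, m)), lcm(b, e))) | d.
n = d and k | n, hence k | d. t | d and q | d, therefore lcm(t, q) | d. i | d and m | d, therefore lcm(i, m) | d. Since lcm(t, q) | d, lcm(lcm(t, q), lcm(i, m)) | d. e | g and g | d, so e | d. Since b | d, lcm(b, e) | d. Since lcm(lcm(t, q), lcm(i, m)) | d, lcm(lcm(lcm(t, q), lcm(i, m)), lcm(b, e)) | d. Since k | d, lcm(k, lcm(lcm(lcm(t, q), lcm(i, m)), lcm(b, e))) | d.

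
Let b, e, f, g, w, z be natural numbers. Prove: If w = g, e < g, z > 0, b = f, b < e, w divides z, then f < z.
Since b < e and e < g, b < g. w = g and w divides z, thus g divides z. z > 0, so g ≤ z. Since b < g, b < z. b = f, so f < z.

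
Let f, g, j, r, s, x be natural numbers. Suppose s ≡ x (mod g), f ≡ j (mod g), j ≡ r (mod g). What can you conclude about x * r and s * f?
x * r ≡ s * f (mod g)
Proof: Because f ≡ j (mod g) and j ≡ r (mod g), f ≡ r (mod g). Since s ≡ x (mod g), by multiplying congruences, s * f ≡ x * r (mod g). Then x * r ≡ s * f (mod g).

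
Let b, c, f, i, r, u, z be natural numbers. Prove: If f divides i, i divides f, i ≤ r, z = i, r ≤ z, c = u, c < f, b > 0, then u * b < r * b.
f divides i and i divides f, therefore f = i. z = i and r ≤ z, so r ≤ i. From i ≤ r, i = r. f = i, so f = r. Since c = u and c < f, u < f. From f = r, u < r. Combining with b > 0, by multiplying by a positive, u * b < r * b.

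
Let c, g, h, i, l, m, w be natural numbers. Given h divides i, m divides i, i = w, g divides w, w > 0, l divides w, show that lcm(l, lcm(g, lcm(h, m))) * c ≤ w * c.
From h divides i and m divides i, lcm(h, m) divides i. Since i = w, lcm(h, m) divides w. Since g divides w, lcm(g, lcm(h, m)) divides w. l divides w, so lcm(l, lcm(g, lcm(h, m))) divides w. Since w > 0, lcm(l, lcm(g, lcm(h, m))) ≤ w. By multiplying by a non-negative, lcm(l, lcm(g, lcm(h, m))) * c ≤ w * c.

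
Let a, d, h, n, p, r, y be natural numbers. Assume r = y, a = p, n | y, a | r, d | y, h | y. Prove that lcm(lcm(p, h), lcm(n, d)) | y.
r = y and a | r, hence a | y. a = p, so p | y. h | y, so lcm(p, h) | y. n | y and d | y, thus lcm(n, d) | y. lcm(p, h) | y, so lcm(lcm(p, h), lcm(n, d)) | y.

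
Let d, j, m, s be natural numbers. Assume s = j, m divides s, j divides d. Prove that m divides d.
s = j and m divides s, thus m divides j. j divides d, so m divides d.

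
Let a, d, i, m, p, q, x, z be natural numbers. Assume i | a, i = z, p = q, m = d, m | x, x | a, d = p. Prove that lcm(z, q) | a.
Because i = z and i | a, z | a. From m = d and d = p, m = p. m | x, so p | x. From x | a, p | a. Since p = q, q | a. Since z | a, lcm(z, q) | a.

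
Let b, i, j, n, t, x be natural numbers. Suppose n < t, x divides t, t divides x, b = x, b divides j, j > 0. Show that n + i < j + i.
x divides t and t divides x, thus x = t. Because b = x and b divides j, x divides j. x = t, so t divides j. j > 0, so t ≤ j. Since n < t, n < j. Then n + i < j + i.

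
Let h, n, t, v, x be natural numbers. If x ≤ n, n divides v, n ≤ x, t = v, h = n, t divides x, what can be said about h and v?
h = v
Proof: Because x ≤ n and n ≤ x, x = n. t divides x, so t divides n. t = v, so v divides n. Since n divides v, n = v. Since h = n, h = v.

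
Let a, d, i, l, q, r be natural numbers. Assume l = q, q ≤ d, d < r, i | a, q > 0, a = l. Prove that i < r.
a = l and l = q, hence a = q. Since i | a, i | q. Since q > 0, i ≤ q. q ≤ d and d < r, therefore q < r. From i ≤ q, i < r.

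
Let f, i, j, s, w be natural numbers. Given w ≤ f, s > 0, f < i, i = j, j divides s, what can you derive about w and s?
w < s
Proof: i = j and f < i, thus f < j. Since w ≤ f, w < j. From j divides s and s > 0, j ≤ s. Since w < j, w < s.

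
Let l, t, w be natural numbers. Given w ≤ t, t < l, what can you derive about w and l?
w < l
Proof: w ≤ t and t < l. By transitivity, w < l.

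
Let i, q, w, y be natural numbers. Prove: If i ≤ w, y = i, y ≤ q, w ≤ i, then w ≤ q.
i ≤ w and w ≤ i, hence i = w. y = i, so y = w. y ≤ q, so w ≤ q.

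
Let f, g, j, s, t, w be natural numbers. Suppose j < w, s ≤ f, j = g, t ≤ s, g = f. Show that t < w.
j = g and g = f, hence j = f. j < w, so f < w. s ≤ f, so s < w. Since t ≤ s, t < w.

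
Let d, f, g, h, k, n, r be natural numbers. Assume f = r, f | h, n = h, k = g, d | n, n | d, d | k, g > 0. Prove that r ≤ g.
f = r and f | h, hence r | h. d | n and n | d, therefore d = n. From d | k, n | k. Since k = g, n | g. n = h, so h | g. Since r | h, r | g. g > 0, so r ≤ g.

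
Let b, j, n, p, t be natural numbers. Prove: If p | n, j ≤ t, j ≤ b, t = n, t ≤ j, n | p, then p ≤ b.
n | p and p | n, hence n = p. t = n, so t = p. j ≤ t and t ≤ j, so j = t. j ≤ b, so t ≤ b. Since t = p, p ≤ b.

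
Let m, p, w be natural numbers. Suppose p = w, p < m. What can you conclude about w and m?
w < m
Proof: Because p = w and p < m, by substitution, w < m.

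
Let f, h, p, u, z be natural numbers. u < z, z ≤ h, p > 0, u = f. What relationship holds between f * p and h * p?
f * p < h * p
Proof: u = f and u < z, hence f < z. Since z ≤ h, f < h. p > 0, so f * p < h * p.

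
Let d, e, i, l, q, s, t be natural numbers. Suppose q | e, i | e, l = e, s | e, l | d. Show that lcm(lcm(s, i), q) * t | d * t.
From s | e and i | e, lcm(s, i) | e. Since q | e, lcm(lcm(s, i), q) | e. l = e and l | d, so e | d. From lcm(lcm(s, i), q) | e, lcm(lcm(s, i), q) | d. Then lcm(lcm(s, i), q) * t | d * t.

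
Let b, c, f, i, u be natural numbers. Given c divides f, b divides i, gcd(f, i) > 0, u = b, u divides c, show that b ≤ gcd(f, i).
Since u divides c and c divides f, u divides f. From u = b, b divides f. Since b divides i, b divides gcd(f, i). Since gcd(f, i) > 0, b ≤ gcd(f, i).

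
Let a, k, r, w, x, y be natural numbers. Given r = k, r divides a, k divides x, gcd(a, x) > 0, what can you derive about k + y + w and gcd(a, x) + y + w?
k + y + w ≤ gcd(a, x) + y + w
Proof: From r = k and r divides a, k divides a. k divides x, so k divides gcd(a, x). Since gcd(a, x) > 0, k ≤ gcd(a, x). Then k + y ≤ gcd(a, x) + y. Then k + y + w ≤ gcd(a, x) + y + w.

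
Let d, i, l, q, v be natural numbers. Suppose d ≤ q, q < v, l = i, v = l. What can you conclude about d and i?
d < i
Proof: v = l and l = i, so v = i. From d ≤ q and q < v, d < v. v = i, so d < i.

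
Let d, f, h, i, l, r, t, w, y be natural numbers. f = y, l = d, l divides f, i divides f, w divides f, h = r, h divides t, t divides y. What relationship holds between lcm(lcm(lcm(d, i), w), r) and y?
lcm(lcm(lcm(d, i), w), r) divides y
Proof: l = d and l divides f, hence d divides f. i divides f, so lcm(d, i) divides f. w divides f, so lcm(lcm(d, i), w) divides f. From f = y, lcm(lcm(d, i), w) divides y. Since h divides t and t divides y, h divides y. h = r, so r divides y. Since lcm(lcm(d, i), w) divides y, lcm(lcm(lcm(d, i), w), r) divides y.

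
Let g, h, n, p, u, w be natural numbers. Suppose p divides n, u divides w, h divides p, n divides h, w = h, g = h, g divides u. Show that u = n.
w = h and u divides w, therefore u divides h. g = h and g divides u, thus h divides u. Since u divides h, u = h. h divides p and p divides n, so h divides n. Since n divides h, h = n. From u = h, u = n.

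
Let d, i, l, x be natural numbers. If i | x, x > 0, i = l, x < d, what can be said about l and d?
l < d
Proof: From i = l and i | x, l | x. Since x > 0, l ≤ x. Since x < d, l < d.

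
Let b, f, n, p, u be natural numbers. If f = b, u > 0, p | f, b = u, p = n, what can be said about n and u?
n ≤ u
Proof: Because f = b and p | f, p | b. b = u, so p | u. Since u > 0, p ≤ u. Since p = n, n ≤ u.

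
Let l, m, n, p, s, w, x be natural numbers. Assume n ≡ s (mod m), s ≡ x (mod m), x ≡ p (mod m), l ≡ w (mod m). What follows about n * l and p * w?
n * l ≡ p * w (mod m)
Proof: n ≡ s (mod m) and s ≡ x (mod m), therefore n ≡ x (mod m). x ≡ p (mod m), so n ≡ p (mod m). Since l ≡ w (mod m), by multiplying congruences, n * l ≡ p * w (mod m).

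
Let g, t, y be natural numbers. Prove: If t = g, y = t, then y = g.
y = t and t = g. By transitivity, y = g.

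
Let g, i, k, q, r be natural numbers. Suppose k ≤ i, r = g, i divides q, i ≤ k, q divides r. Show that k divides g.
i ≤ k and k ≤ i, hence i = k. r = g and q divides r, so q divides g. i divides q, so i divides g. i = k, so k divides g.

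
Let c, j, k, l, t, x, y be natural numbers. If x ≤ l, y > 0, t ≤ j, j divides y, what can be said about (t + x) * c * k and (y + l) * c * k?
(t + x) * c * k ≤ (y + l) * c * k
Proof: j divides y and y > 0, therefore j ≤ y. Since t ≤ j, t ≤ y. x ≤ l, so t + x ≤ y + l. By multiplying by a non-negative, (t + x) * c ≤ (y + l) * c. By multiplying by a non-negative, (t + x) * c * k ≤ (y + l) * c * k.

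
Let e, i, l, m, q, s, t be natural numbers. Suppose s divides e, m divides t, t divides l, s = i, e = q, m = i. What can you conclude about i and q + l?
i divides q + l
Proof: e = q and s divides e, hence s divides q. From s = i, i divides q. m divides t and t divides l, so m divides l. m = i, so i divides l. Since i divides q, i divides q + l.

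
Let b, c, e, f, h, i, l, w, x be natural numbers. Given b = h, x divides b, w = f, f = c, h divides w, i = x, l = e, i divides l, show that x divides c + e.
b = h and x divides b, thus x divides h. w = f and f = c, therefore w = c. Since h divides w, h divides c. Since x divides h, x divides c. l = e and i divides l, hence i divides e. i = x, so x divides e. x divides c, so x divides c + e.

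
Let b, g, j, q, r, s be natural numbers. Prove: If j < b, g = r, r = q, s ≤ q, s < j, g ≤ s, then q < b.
g = r and r = q, hence g = q. Because g ≤ s, q ≤ s. s ≤ q, so s = q. From s < j and j < b, s < b. Since s = q, q < b.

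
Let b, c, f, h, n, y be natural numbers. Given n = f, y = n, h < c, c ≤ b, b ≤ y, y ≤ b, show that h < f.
Because y = n and n = f, y = f. Since b ≤ y and y ≤ b, b = y. Since c ≤ b, c ≤ y. h < c, so h < y. y = f, so h < f.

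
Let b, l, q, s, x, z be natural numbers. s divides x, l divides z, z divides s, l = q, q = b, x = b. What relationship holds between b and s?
b = s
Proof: l = q and q = b, therefore l = b. l divides z and z divides s, hence l divides s. Since l = b, b divides s. x = b and s divides x, thus s divides b. b divides s, so b = s.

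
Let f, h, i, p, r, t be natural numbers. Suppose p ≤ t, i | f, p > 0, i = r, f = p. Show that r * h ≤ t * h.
Since f = p and i | f, i | p. Since p > 0, i ≤ p. i = r, so r ≤ p. Since p ≤ t, r ≤ t. Then r * h ≤ t * h.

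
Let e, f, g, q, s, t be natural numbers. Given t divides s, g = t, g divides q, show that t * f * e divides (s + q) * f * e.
Because g = t and g divides q, t divides q. Because t divides s, t divides s + q. Then t * f divides (s + q) * f. Then t * f * e divides (s + q) * f * e.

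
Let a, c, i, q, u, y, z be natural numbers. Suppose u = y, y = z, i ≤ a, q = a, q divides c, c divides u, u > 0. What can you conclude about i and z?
i ≤ z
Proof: u = y and y = z, therefore u = z. Since q = a and q divides c, a divides c. Since c divides u, a divides u. u > 0, so a ≤ u. i ≤ a, so i ≤ u. Since u = z, i ≤ z.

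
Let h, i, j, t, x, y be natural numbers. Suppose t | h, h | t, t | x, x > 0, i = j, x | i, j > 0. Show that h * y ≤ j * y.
t | h and h | t, thus t = h. t | x, so h | x. Since x > 0, h ≤ x. Since i = j and x | i, x | j. From j > 0, x ≤ j. From h ≤ x, h ≤ j. Then h * y ≤ j * y.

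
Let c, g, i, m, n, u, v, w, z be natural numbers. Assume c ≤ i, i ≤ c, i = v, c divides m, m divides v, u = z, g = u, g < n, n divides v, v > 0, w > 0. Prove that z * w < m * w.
Because c ≤ i and i ≤ c, c = i. i = v, so c = v. Since c divides m, v divides m. Since m divides v, v = m. Since g = u and g < n, u < n. n divides v and v > 0, therefore n ≤ v. Since u < n, u < v. Since u = z, z < v. v = m, so z < m. Combining with w > 0, by multiplying by a positive, z * w < m * w.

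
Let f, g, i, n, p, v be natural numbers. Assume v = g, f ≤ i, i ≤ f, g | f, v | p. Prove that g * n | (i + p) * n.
f ≤ i and i ≤ f, hence f = i. Since g | f, g | i. v = g and v | p, therefore g | p. Since g | i, g | i + p. Then g * n | (i + p) * n.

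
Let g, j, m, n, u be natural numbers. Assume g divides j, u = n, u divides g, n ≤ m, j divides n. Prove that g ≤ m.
u = n and u divides g, hence n divides g. Because g divides j and j divides n, g divides n. n divides g, so n = g. Since n ≤ m, g ≤ m.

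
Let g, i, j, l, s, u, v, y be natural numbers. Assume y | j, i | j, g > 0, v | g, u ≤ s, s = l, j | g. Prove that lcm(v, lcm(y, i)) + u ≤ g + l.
y | j and i | j, therefore lcm(y, i) | j. j | g, so lcm(y, i) | g. v | g, so lcm(v, lcm(y, i)) | g. Since g > 0, lcm(v, lcm(y, i)) ≤ g. From s = l and u ≤ s, u ≤ l. From lcm(v, lcm(y, i)) ≤ g, lcm(v, lcm(y, i)) + u ≤ g + l.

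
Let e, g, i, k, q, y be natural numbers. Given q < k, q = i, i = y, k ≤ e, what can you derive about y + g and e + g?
y + g < e + g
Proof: q = i and i = y, thus q = y. Because q < k, y < k. k ≤ e, so y < e. Then y + g < e + g.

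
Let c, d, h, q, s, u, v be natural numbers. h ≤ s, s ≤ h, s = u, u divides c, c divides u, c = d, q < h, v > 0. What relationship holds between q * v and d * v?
q * v < d * v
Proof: h ≤ s and s ≤ h, therefore h = s. Since s = u, h = u. Since u divides c and c divides u, u = c. h = u, so h = c. Because c = d, h = d. Since q < h, q < d. Using v > 0, by multiplying by a positive, q * v < d * v.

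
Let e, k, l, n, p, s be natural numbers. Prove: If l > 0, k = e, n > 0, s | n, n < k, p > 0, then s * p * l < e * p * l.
s | n and n > 0, therefore s ≤ n. Because k = e and n < k, n < e. Since s ≤ n, s < e. Because p > 0, s * p < e * p. Since l > 0, s * p * l < e * p * l.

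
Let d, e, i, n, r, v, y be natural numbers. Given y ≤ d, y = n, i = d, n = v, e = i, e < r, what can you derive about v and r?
v < r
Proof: Since y = n and n = v, y = v. e = i and i = d, so e = d. e < r, so d < r. From y ≤ d, y < r. y = v, so v < r.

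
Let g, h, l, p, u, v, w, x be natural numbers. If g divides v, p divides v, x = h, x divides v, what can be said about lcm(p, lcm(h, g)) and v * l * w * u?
lcm(p, lcm(h, g)) divides v * l * w * u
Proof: Since x = h and x divides v, h divides v. Because g divides v, lcm(h, g) divides v. From p divides v, lcm(p, lcm(h, g)) divides v. Then lcm(p, lcm(h, g)) divides v * l. Then lcm(p, lcm(h, g)) divides v * l * w. Then lcm(p, lcm(h, g)) divides v * l * w * u.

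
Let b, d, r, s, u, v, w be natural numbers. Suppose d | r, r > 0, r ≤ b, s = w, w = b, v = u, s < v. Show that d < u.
From d | r and r > 0, d ≤ r. r ≤ b, so d ≤ b. s = w and w = b, so s = b. v = u and s < v, thus s < u. s = b, so b < u. Since d ≤ b, d < u.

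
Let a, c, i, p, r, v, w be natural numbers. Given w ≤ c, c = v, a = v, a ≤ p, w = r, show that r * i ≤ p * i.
Because w = r and w ≤ c, r ≤ c. Since c = v, r ≤ v. a = v and a ≤ p, thus v ≤ p. r ≤ v, so r ≤ p. By multiplying by a non-negative, r * i ≤ p * i.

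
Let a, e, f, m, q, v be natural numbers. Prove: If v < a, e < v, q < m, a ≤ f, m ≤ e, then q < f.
m ≤ e and e < v, hence m < v. Since q < m, q < v. From v < a and a ≤ f, v < f. Since q < v, q < f.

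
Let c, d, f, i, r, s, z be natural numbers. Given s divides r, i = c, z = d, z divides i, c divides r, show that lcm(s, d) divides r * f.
Since z = d and z divides i, d divides i. i = c, so d divides c. c divides r, so d divides r. Since s divides r, lcm(s, d) divides r. Then lcm(s, d) divides r * f.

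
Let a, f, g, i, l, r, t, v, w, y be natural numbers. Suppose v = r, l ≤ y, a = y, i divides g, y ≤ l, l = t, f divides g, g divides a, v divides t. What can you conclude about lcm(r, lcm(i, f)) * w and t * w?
lcm(r, lcm(i, f)) * w divides t * w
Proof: From v = r and v divides t, r divides t. Since i divides g and f divides g, lcm(i, f) divides g. Since y ≤ l and l ≤ y, y = l. Since a = y, a = l. Since g divides a, g divides l. Since l = t, g divides t. lcm(i, f) divides g, so lcm(i, f) divides t. Since r divides t, lcm(r, lcm(i, f)) divides t. Then lcm(r, lcm(i, f)) * w divides t * w.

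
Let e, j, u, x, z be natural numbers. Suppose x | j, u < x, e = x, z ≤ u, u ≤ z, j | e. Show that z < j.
Since e = x and j | e, j | x. Since x | j, x = j. u ≤ z and z ≤ u, thus u = z. Since u < x, z < x. Because x = j, z < j.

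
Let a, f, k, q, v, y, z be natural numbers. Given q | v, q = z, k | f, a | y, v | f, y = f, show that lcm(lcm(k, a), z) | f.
Because y = f and a | y, a | f. Because k | f, lcm(k, a) | f. Since q | v and v | f, q | f. Since q = z, z | f. Since lcm(k, a) | f, lcm(lcm(k, a), z) | f.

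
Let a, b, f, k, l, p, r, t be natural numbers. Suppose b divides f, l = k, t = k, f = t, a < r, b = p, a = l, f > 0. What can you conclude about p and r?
p < r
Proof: f = t and t = k, therefore f = k. Because b = p and b divides f, p divides f. f > 0, so p ≤ f. f = k, so p ≤ k. a = l and l = k, therefore a = k. a < r, so k < r. Because p ≤ k, p < r.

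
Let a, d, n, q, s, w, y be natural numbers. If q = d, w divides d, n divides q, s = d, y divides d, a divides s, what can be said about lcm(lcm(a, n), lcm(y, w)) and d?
lcm(lcm(a, n), lcm(y, w)) divides d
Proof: Since s = d and a divides s, a divides d. From q = d and n divides q, n divides d. a divides d, so lcm(a, n) divides d. y divides d and w divides d, hence lcm(y, w) divides d. lcm(a, n) divides d, so lcm(lcm(a, n), lcm(y, w)) divides d.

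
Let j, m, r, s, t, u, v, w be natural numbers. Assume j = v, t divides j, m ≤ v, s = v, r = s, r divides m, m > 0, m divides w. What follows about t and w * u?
t divides w * u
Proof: Since j = v and t divides j, t divides v. r = s and r divides m, thus s divides m. Since s = v, v divides m. Since m > 0, v ≤ m. Since m ≤ v, m = v. Since m divides w, v divides w. t divides v, so t divides w. Then t divides w * u.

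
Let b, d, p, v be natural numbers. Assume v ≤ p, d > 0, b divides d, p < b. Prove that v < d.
v ≤ p and p < b, therefore v < b. b divides d and d > 0, thus b ≤ d. Since v < b, v < d.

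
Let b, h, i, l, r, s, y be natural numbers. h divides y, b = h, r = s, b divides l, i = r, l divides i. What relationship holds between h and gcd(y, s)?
h divides gcd(y, s)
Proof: Because i = r and l divides i, l divides r. b divides l, so b divides r. Since r = s, b divides s. Because b = h, h divides s. Since h divides y, h divides gcd(y, s).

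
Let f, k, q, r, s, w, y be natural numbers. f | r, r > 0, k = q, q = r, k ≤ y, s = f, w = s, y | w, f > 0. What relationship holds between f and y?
f = y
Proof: Because f | r and r > 0, f ≤ r. From k = q and q = r, k = r. k ≤ y, so r ≤ y. Since f ≤ r, f ≤ y. w = s and y | w, so y | s. Since s = f, y | f. Since f > 0, y ≤ f. f ≤ y, so f = y.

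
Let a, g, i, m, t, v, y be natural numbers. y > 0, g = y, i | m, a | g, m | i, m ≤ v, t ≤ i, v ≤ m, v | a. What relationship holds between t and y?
t ≤ y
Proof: v ≤ m and m ≤ v, hence v = m. m | i and i | m, therefore m = i. From v = m, v = i. v | a and a | g, so v | g. Since v = i, i | g. Because g = y, i | y. y > 0, so i ≤ y. t ≤ i, so t ≤ y.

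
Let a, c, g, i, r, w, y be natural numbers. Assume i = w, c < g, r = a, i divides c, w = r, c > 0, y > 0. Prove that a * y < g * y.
i = w and w = r, hence i = r. i divides c, so r divides c. Since c > 0, r ≤ c. r = a, so a ≤ c. Since c < g, a < g. Combined with y > 0, by multiplying by a positive, a * y < g * y.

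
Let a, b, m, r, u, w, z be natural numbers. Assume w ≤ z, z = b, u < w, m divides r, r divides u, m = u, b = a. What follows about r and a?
r < a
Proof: Because m = u and m divides r, u divides r. r divides u, so u = r. From z = b and b = a, z = a. Since w ≤ z, w ≤ a. u < w, so u < a. u = r, so r < a.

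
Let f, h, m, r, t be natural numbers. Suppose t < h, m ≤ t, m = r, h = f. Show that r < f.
m = r and m ≤ t, therefore r ≤ t. h = f and t < h, therefore t < f. r ≤ t, so r < f.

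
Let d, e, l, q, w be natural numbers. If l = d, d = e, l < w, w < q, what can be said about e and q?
e < q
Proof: l = d and d = e, therefore l = e. From l < w and w < q, l < q. Since l = e, e < q.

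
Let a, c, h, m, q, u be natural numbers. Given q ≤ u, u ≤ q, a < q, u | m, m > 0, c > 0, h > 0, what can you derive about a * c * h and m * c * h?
a * c * h < m * c * h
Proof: q ≤ u and u ≤ q, therefore q = u. a < q, so a < u. From u | m and m > 0, u ≤ m. a < u, so a < m. Since c > 0, a * c < m * c. Since h > 0, a * c * h < m * c * h.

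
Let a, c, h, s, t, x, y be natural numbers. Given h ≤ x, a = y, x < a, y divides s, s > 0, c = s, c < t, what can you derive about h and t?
h < t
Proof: a = y and x < a, so x < y. y divides s and s > 0, thus y ≤ s. Since x < y, x < s. Since h ≤ x, h < s. c = s and c < t, hence s < t. Since h < s, h < t.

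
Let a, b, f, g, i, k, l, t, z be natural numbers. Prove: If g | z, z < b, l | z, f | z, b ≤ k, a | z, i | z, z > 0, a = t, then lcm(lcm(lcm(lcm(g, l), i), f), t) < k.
Because g | z and l | z, lcm(g, l) | z. Since i | z, lcm(lcm(g, l), i) | z. From f | z, lcm(lcm(lcm(g, l), i), f) | z. a = t and a | z, hence t | z. lcm(lcm(lcm(g, l), i), f) | z, so lcm(lcm(lcm(lcm(g, l), i), f), t) | z. From z > 0, lcm(lcm(lcm(lcm(g, l), i), f), t) ≤ z. z < b and b ≤ k, so z < k. lcm(lcm(lcm(lcm(g, l), i), f), t) ≤ z, so lcm(lcm(lcm(lcm(g, l), i), f), t) < k.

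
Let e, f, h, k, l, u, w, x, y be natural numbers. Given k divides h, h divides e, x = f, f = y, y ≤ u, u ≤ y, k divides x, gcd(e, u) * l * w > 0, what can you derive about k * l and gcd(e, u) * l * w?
k * l ≤ gcd(e, u) * l * w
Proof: Since k divides h and h divides e, k divides e. Because x = f and f = y, x = y. Because y ≤ u and u ≤ y, y = u. From x = y, x = u. k divides x, so k divides u. Because k divides e, k divides gcd(e, u). Then k * l divides gcd(e, u) * l. Then k * l divides gcd(e, u) * l * w. gcd(e, u) * l * w > 0, so k * l ≤ gcd(e, u) * l * w.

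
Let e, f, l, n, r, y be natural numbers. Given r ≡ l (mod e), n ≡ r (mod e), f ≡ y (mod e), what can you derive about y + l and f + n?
y + l ≡ f + n (mod e)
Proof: n ≡ r (mod e) and r ≡ l (mod e), hence n ≡ l (mod e). Since f ≡ y (mod e), f + n ≡ y + l (mod e). Then y + l ≡ f + n (mod e).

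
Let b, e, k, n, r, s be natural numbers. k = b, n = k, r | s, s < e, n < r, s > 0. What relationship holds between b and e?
b < e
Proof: n = k and k = b, therefore n = b. r | s and s > 0, therefore r ≤ s. n < r, so n < s. Since n = b, b < s. s < e, so b < e.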